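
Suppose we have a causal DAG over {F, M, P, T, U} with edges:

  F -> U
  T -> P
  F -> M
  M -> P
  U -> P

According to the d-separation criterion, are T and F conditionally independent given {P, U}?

2 paths connect T and F; each must be blocked for d-separation to hold:
  1. T → P ← U ← F — P:collider[open]; U:chain[blocks] ⇒ blocked
  2. T → P ← M ← F — P:collider[open]; M:chain[open] ⇒ active
Because an active path exists, T and F are not d-separated.

No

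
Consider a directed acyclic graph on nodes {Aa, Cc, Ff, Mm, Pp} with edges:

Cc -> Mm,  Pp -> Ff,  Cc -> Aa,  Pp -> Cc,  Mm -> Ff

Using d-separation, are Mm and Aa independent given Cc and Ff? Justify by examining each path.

Yes — Mm and Aa are d-separated given {Cc, Ff}.

2 paths connect Mm and Aa; each must be blocked for d-separation to hold:
  1. Mm → Ff ← Pp → Cc → Aa — Ff:collider[open]; Pp:fork[open]; Cc:chain[blocks] ⇒ blocked
  2. Mm ← Cc → Aa — Cc:fork[blocks] ⇒ blocked
Every path is blocked, so Mm and Aa are d-separated given {Cc, Ff}.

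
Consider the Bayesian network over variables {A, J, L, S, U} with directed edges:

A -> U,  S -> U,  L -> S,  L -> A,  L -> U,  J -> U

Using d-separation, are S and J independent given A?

There are 3 undirected paths between S and J; checking each against the conditioning set {A}:
Path 1: S → U ← J
  U is a collider here and neither U nor any of its descendants is conditioned on, so the collider stays closed — the path is blocked at U.
Path 2: S ← L → U ← J
  U is a collider here and neither U nor any of its descendants is conditioned on, so the collider stays closed — the path is blocked at U.
Path 3: S ← L → A → U ← J
  A is a chain here and A is conditioned on, so the path is blocked at A.
Since every path is blocked, d-separation holds.

Yes — S and J are d-separated given {A}.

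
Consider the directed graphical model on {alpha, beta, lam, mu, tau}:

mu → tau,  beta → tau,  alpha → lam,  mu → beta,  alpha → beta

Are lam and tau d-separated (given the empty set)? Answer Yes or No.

There are 2 undirected paths between lam and tau; checking each against the conditioning set ∅:
Path 1: lam ← alpha → beta ← mu → tau
  beta is a collider here and neither beta nor any of its descendants is conditioned on, so the collider stays closed — the path is blocked at beta.
Path 2: lam ← alpha → beta → tau
  alpha is a fork and alpha is not conditioned on; beta is a chain and beta is not conditioned on — no node blocks this path, so it is active.
At least one path is unblocked, so d-separation fails.

No — lam and tau are not d-separated given ∅.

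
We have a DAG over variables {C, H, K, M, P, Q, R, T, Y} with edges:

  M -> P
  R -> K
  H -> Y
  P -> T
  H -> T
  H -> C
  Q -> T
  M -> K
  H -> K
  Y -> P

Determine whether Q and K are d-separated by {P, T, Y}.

No

4 paths connect Q and K; each must be blocked for d-separation to hold:
  1. Q → T ← P ← Y ← H → K — T:collider[open]; P:chain[blocks]; Y:chain[blocks]; H:fork[open] ⇒ blocked
  2. Q → T ← P ← M → K — T:collider[open]; P:chain[blocks]; M:fork[open] ⇒ blocked
  3. Q → T ← H → Y → P ← M → K — T:collider[open]; H:fork[open]; Y:chain[blocks]; P:collider[open]; M:fork[open] ⇒ blocked
  4. Q → T ← H → K — T:collider[open]; H:fork[open] ⇒ active
Since the path Q → T ← H → K is active, Q and K are not d-separated given {P, T, Y}.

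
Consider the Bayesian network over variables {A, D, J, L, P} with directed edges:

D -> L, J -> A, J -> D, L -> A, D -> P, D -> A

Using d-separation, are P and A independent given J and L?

There are 3 undirected paths between P and A; checking each against the conditioning set {J, L}:
  1. P ← D ← J → A — D:chain[open]; J:fork[blocks] ⇒ blocked
  2. P ← D → L → A — D:fork[open]; L:chain[blocks] ⇒ blocked
  3. P ← D → A — D:fork[open] ⇒ active
At least one path is unblocked, so d-separation fails.

No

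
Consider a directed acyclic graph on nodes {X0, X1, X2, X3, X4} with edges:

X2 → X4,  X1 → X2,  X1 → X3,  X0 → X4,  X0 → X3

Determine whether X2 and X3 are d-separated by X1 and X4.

2 paths connect X2 and X3; each must be blocked for d-separation to hold:
  1. X2 → X4 ← X0 → X3 — X4:collider[open]; X0:fork[open] ⇒ active
  2. X2 ← X1 → X3 — X1:fork[blocks] ⇒ blocked
Because an active path exists, X2 and X3 are not d-separated.

No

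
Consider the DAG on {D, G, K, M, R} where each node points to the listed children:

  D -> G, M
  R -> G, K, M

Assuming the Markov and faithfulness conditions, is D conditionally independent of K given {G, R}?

Yes

There are 2 undirected paths between D and K; checking each against the conditioning set {G, R}:
Path 1: D → M ← R → K
  M is a collider here and neither M nor any of its descendants is conditioned on, so the collider stays closed — the path is blocked at M.
Path 2: D → G ← R → K
  R is a fork here and R is conditioned on, so the path is blocked at R.
Every path is blocked, so D and K are d-separated given {G, R}.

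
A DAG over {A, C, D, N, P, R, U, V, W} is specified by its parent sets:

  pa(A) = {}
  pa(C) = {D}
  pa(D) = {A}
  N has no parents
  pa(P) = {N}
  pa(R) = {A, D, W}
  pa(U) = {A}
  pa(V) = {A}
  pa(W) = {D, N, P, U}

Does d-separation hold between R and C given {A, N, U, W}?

No — R and C are not d-separated given {A, N, U, W}.

We examine all 5 paths between R and C:
Path 1: R ← D → C
  D is a fork and D is not conditioned on — no node blocks this path, so it is active.
Path 2: R ← A → D → C
  A is a fork here and A is conditioned on, so the path is blocked at A.
Path 3: R ← A → U → W ← D → C
  A is a fork here and A is conditioned on, so the path is blocked at A.
Path 4: R ← W ← D → C
  W is a chain here and W is conditioned on, so the path is blocked at W.
Path 5: R ← W ← U ← A → D → C
  W is a chain here and W is conditioned on, so the path is blocked at W.
Because an active path exists, R and C are not d-separated.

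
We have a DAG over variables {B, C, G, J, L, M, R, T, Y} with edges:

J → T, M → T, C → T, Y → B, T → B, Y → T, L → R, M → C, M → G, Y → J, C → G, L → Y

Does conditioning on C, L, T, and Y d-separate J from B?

We examine all 4 paths between J and B:
Path 1: J ← Y → B
  Y is a fork here and Y is conditioned on, so the path is blocked at Y.
Path 2: J ← Y → T → B
  Y is a fork here and Y is conditioned on, so the path is blocked at Y.
Path 3: J → T ← Y → B
  Y is a fork here and Y is conditioned on, so the path is blocked at Y.
Path 4: J → T → B
  T is a chain here and T is conditioned on, so the path is blocked at T.
Since every path is blocked, d-separation holds.

Yes — J and B are d-separated given {C, L, T, Y}.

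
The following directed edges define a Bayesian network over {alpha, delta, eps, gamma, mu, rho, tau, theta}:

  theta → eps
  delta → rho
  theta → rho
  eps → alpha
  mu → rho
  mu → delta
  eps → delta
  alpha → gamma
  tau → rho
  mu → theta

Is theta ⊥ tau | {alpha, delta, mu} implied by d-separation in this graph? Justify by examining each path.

We examine all 5 paths between theta and tau:
Path 1: theta ← mu → delta → rho ← tau
  mu is a fork here and mu is conditioned on, so the path is blocked at mu.
Path 2: theta ← mu → rho ← tau
  mu is a fork here and mu is conditioned on, so the path is blocked at mu.
Path 3: theta → rho ← tau
  rho is a collider here and neither rho nor any of its descendants is conditioned on, so the collider stays closed — the path is blocked at rho.
Path 4: theta → eps → delta ← mu → rho ← tau
  mu is a fork here and mu is conditioned on, so the path is blocked at mu.
Path 5: theta → eps → delta → rho ← tau
  delta is a chain here and delta is conditioned on, so the path is blocked at delta.
Every path is blocked, so theta and tau are d-separated given {alpha, delta, mu}.

Yes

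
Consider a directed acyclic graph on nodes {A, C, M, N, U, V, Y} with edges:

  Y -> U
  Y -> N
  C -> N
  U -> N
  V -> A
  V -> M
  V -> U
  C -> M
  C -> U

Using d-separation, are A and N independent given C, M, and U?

No

There are 6 undirected paths between A and N; checking each against the conditioning set {C, M, U}:
Path 1: A ← V → M ← C → N
  C is a fork here and C is conditioned on, so the path is blocked at C.
Path 2: A ← V → M ← C → U ← Y → N
  C is a fork here and C is conditioned on, so the path is blocked at C.
Path 3: A ← V → M ← C → U → N
  C is a fork here and C is conditioned on, so the path is blocked at C.
Path 4: A ← V → U ← C → N
  C is a fork here and C is conditioned on, so the path is blocked at C.
Path 5: A ← V → U ← Y → N
  V is a fork and V is not conditioned on; U is a collider and U is conditioned on, which opens it; Y is a fork and Y is not conditioned on — no node blocks this path, so it is active.
Path 6: A ← V → U → N
  U is a chain here and U is conditioned on, so the path is blocked at U.
Because an active path exists, A and N are not d-separated.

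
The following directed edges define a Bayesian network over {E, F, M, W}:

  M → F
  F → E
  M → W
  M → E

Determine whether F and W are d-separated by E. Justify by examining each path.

Enumerating the 2 paths from F to W and testing each for blocking by {E}:
  1. F → E ← M → W — E:collider[open]; M:fork[open] ⇒ active
  2. F ← M → W — M:fork[open] ⇒ active
At least one path is unblocked, so d-separation fails.

No — F and W are not d-separated given {E}.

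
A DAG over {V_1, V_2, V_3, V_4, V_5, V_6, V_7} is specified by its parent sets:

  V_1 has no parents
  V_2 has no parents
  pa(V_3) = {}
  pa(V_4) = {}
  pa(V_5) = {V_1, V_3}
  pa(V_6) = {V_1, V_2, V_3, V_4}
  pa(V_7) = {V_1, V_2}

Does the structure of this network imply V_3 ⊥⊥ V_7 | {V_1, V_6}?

No — V_3 and V_7 are not d-separated given {V_1, V_6}.

4 paths connect V_3 and V_7; each must be blocked for d-separation to hold:
Path 1: V_3 → V_5 ← V_1 → V_7
  V_5 is a collider here and neither V_5 nor any of its descendants is conditioned on, so the collider stays closed — the path is blocked at V_5.
Path 2: V_3 → V_5 ← V_1 → V_6 ← V_2 → V_7
  V_5 is a collider here and neither V_5 nor any of its descendants is conditioned on, so the collider stays closed — the path is blocked at V_5.
Path 3: V_3 → V_6 ← V_2 → V_7
  V_6 is a collider and V_6 is conditioned on, which opens it; V_2 is a fork and V_2 is not conditioned on — no node blocks this path, so it is active.
Path 4: V_3 → V_6 ← V_1 → V_7
  V_1 is a fork here and V_1 is conditioned on, so the path is blocked at V_1.
At least one path is unblocked, so d-separation fails.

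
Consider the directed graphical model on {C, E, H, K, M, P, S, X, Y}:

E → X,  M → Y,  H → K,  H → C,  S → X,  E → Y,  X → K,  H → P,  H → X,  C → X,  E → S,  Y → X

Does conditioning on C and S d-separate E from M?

We examine all 3 paths between E and M:
  1. E → S → X ← Y ← M — S:chain[blocks]; X:collider[blocks]; Y:chain[open] ⇒ blocked
  2. E → Y ← M — Y:collider[blocks] ⇒ blocked
  3. E → X ← Y ← M — X:collider[blocks]; Y:chain[open] ⇒ blocked
Every path is blocked, so E and M are d-separated given {C, S}.

Yes — E and M are d-separated given {C, S}.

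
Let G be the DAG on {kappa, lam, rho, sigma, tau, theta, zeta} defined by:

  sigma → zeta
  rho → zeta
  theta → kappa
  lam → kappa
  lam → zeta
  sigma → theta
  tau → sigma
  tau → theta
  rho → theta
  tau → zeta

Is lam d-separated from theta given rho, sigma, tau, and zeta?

Yes

Enumerating the 6 paths from lam to theta and testing each for blocking by {rho, sigma, tau, zeta}:
  1. lam → kappa ← theta — kappa:collider[blocks] ⇒ blocked
  2. lam → zeta ← rho → theta — zeta:collider[open]; rho:fork[blocks] ⇒ blocked
  3. lam → zeta ← sigma → theta — zeta:collider[open]; sigma:fork[blocks] ⇒ blocked
  4. lam → zeta ← sigma ← tau → theta — zeta:collider[open]; sigma:chain[blocks]; tau:fork[blocks] ⇒ blocked
  5. lam → zeta ← tau → theta — zeta:collider[open]; tau:fork[blocks] ⇒ blocked
  6. lam → zeta ← tau → sigma → theta — zeta:collider[open]; tau:fork[blocks]; sigma:chain[blocks] ⇒ blocked
Every path is blocked, so lam and theta are d-separated given {rho, sigma, tau, zeta}.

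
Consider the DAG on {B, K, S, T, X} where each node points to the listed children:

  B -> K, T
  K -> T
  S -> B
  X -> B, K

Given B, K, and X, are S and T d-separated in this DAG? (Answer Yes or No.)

Yes — S and T are d-separated given {B, K, X}.

3 paths connect S and T; each must be blocked for d-separation to hold:
  1. S → B → K → T — B:chain[blocks]; K:chain[blocks] ⇒ blocked
  2. S → B → T — B:chain[blocks] ⇒ blocked
  3. S → B ← X → K → T — B:collider[open]; X:fork[blocks]; K:chain[blocks] ⇒ blocked
Every path is blocked, so S and T are d-separated given {B, K, X}.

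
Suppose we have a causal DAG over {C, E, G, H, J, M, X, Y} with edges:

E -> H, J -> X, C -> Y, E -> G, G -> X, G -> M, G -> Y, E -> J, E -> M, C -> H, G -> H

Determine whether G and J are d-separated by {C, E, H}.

5 paths connect G and J; each must be blocked for d-separation to hold:
Path 1: G → H ← E → J
  E is a fork here and E is conditioned on, so the path is blocked at E.
Path 2: G → Y ← C → H ← E → J
  Y is a collider here and neither Y nor any of its descendants is conditioned on, so the collider stays closed — the path is blocked at Y.
Path 3: G → X ← J
  X is a collider here and neither X nor any of its descendants is conditioned on, so the collider stays closed — the path is blocked at X.
Path 4: G → M ← E → J
  M is a collider here and neither M nor any of its descendants is conditioned on, so the collider stays closed — the path is blocked at M.
Path 5: G ← E → J
  E is a fork here and E is conditioned on, so the path is blocked at E.
Since every path is blocked, d-separation holds.

Yes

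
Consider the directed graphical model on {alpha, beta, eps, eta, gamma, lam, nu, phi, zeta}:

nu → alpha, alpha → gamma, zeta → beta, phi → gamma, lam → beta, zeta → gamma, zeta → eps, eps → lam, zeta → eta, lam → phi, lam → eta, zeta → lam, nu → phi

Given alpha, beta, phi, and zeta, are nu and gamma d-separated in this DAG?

We examine all 6 paths between nu and gamma:
Path 1: nu → phi ← lam ← zeta → gamma
  zeta is a fork here and zeta is conditioned on, so the path is blocked at zeta.
Path 2: nu → phi ← lam ← eps ← zeta → gamma
  zeta is a fork here and zeta is conditioned on, so the path is blocked at zeta.
Path 3: nu → phi ← lam → eta ← zeta → gamma
  eta is a collider here and neither eta nor any of its descendants is conditioned on, so the collider stays closed — the path is blocked at eta.
Path 4: nu → phi ← lam → beta ← zeta → gamma
  zeta is a fork here and zeta is conditioned on, so the path is blocked at zeta.
Path 5: nu → phi → gamma
  phi is a chain here and phi is conditioned on, so the path is blocked at phi.
Path 6: nu → alpha → gamma
  alpha is a chain here and alpha is conditioned on, so the path is blocked at alpha.
All paths are blocked; nu ⊥ gamma | {alpha, beta, phi, zeta} holds.

Yes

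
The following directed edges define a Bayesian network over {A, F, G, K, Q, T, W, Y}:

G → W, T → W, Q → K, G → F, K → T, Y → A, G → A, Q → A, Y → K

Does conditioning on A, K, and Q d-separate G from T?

Enumerating the 3 paths from G to T and testing each for blocking by {A, K, Q}:
Path 1: G → A ← Q → K → T
  Q is a fork here and Q is conditioned on, so the path is blocked at Q.
Path 2: G → A ← Y → K → T
  K is a chain here and K is conditioned on, so the path is blocked at K.
Path 3: G → W ← T
  W is a collider here and neither W nor any of its descendants is conditioned on, so the collider stays closed — the path is blocked at W.
Since every path is blocked, d-separation holds.

Yes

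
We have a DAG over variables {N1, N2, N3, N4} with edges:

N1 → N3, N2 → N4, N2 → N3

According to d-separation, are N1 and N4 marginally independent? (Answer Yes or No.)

The only undirected path from N1 to N4 is:
  1. N1 → N3 ← N2 → N4 — N3:collider[blocks]; N2:fork[open] ⇒ blocked
Since every path is blocked, d-separation holds.

Yes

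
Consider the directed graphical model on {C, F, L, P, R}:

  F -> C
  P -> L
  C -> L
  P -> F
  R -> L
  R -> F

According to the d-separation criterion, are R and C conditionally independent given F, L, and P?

No

4 paths connect R and C; each must be blocked for d-separation to hold:
Path 1: R → L ← C
  L is a collider and L is conditioned on, which opens it — no node blocks this path, so it is active.
Path 2: R → L ← P → F → C
  P is a fork here and P is conditioned on, so the path is blocked at P.
Path 3: R → F → C
  F is a chain here and F is conditioned on, so the path is blocked at F.
Path 4: R → F ← P → L ← C
  P is a fork here and P is conditioned on, so the path is blocked at P.
At least one path is unblocked, so d-separation fails.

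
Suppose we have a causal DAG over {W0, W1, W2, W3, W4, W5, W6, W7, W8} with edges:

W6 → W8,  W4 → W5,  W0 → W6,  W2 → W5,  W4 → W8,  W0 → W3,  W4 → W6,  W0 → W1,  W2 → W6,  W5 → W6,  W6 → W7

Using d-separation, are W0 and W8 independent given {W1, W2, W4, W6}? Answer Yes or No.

Yes

There are 4 undirected paths between W0 and W8; checking each against the conditioning set {W1, W2, W4, W6}:
Path 1: W0 → W6 ← W5 ← W4 → W8
  W4 is a fork here and W4 is conditioned on, so the path is blocked at W4.
Path 2: W0 → W6 ← W2 → W5 ← W4 → W8
  W2 is a fork here and W2 is conditioned on, so the path is blocked at W2.
Path 3: W0 → W6 ← W4 → W8
  W4 is a fork here and W4 is conditioned on, so the path is blocked at W4.
Path 4: W0 → W6 → W8
  W6 is a chain here and W6 is conditioned on, so the path is blocked at W6.
Since every path is blocked, d-separation holds.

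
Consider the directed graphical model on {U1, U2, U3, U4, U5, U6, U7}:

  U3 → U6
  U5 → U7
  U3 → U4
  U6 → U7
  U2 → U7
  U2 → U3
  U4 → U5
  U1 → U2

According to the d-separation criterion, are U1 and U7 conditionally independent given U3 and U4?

No — U1 and U7 are not d-separated given {U3, U4}.

There are 3 undirected paths between U1 and U7; checking each against the conditioning set {U3, U4}:
Path 1: U1 → U2 → U7
  U2 is a chain and U2 is not conditioned on — no node blocks this path, so it is active.
Path 2: U1 → U2 → U3 → U6 → U7
  U3 is a chain here and U3 is conditioned on, so the path is blocked at U3.
Path 3: U1 → U2 → U3 → U4 → U5 → U7
  U3 is a chain here and U3 is conditioned on, so the path is blocked at U3.
At least one path is unblocked, so d-separation fails.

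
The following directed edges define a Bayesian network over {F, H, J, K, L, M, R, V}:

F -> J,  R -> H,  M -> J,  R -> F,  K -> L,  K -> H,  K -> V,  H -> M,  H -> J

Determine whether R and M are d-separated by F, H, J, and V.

There are 4 undirected paths between R and M; checking each against the conditioning set {F, H, J, V}:
  1. R → H → M — H:chain[blocks] ⇒ blocked
  2. R → H → J ← M — H:chain[blocks]; J:collider[open] ⇒ blocked
  3. R → F → J ← M — F:chain[blocks]; J:collider[open] ⇒ blocked
  4. R → F → J ← H → M — F:chain[blocks]; J:collider[open]; H:fork[blocks] ⇒ blocked
Since every path is blocked, d-separation holds.

Yes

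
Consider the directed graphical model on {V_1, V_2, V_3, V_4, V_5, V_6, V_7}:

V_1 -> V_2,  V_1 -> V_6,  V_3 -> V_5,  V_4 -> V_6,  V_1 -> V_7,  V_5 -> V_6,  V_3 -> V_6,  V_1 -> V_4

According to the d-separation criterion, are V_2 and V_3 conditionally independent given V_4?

Yes

We examine all 4 paths between V_2 and V_3:
Path 1: V_2 ← V_1 → V_6 ← V_5 ← V_3
  V_6 is a collider here and neither V_6 nor any of its descendants is conditioned on, so the collider stays closed — the path is blocked at V_6.
Path 2: V_2 ← V_1 → V_6 ← V_3
  V_6 is a collider here and neither V_6 nor any of its descendants is conditioned on, so the collider stays closed — the path is blocked at V_6.
Path 3: V_2 ← V_1 → V_4 → V_6 ← V_5 ← V_3
  V_4 is a chain here and V_4 is conditioned on, so the path is blocked at V_4.
Path 4: V_2 ← V_1 → V_4 → V_6 ← V_3
  V_4 is a chain here and V_4 is conditioned on, so the path is blocked at V_4.
All paths are blocked; V_2 ⊥ V_3 | {V_4} holds.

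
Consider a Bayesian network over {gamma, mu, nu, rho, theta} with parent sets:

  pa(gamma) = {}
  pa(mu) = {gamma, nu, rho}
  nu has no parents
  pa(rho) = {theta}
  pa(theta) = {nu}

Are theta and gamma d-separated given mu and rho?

No

We examine all 2 paths between theta and gamma:
Path 1: theta → rho → mu ← gamma
  rho is a chain here and rho is conditioned on, so the path is blocked at rho.
Path 2: theta ← nu → mu ← gamma
  nu is a fork and nu is not conditioned on; mu is a collider and mu is conditioned on, which opens it — no node blocks this path, so it is active.
Since the path theta ← nu → mu ← gamma is active, theta and gamma are not d-separated given {mu, rho}.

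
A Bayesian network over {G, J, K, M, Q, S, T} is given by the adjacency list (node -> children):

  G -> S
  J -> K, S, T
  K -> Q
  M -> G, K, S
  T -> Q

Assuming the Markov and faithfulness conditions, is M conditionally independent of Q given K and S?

No — M and Q are not d-separated given {K, S}.

We examine all 6 paths between M and Q:
Path 1: M → K → Q
  K is a chain here and K is conditioned on, so the path is blocked at K.
Path 2: M → K ← J → T → Q
  K is a collider and K is conditioned on, which opens it; J is a fork and J is not conditioned on; T is a chain and T is not conditioned on — no node blocks this path, so it is active.
Path 3: M → S ← J → K → Q
  K is a chain here and K is conditioned on, so the path is blocked at K.
Path 4: M → S ← J → T → Q
  S is a collider and S is conditioned on, which opens it; J is a fork and J is not conditioned on; T is a chain and T is not conditioned on — no node blocks this path, so it is active.
Path 5: M → G → S ← J → K → Q
  K is a chain here and K is conditioned on, so the path is blocked at K.
Path 6: M → G → S ← J → T → Q
  G is a chain and G is not conditioned on; S is a collider and S is conditioned on, which opens it; J is a fork and J is not conditioned on; T is a chain and T is not conditioned on — no node blocks this path, so it is active.
Since the path M → K ← J → T → Q is active, M and Q are not d-separated given {K, S}.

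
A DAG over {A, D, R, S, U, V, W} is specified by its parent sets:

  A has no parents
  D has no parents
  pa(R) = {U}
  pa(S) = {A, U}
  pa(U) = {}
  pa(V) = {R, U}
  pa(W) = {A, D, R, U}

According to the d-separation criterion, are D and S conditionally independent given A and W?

Enumerating the 4 paths from D to S and testing each for blocking by {A, W}:
Path 1: D → W ← R → V ← U → S
  V is a collider here and neither V nor any of its descendants is conditioned on, so the collider stays closed — the path is blocked at V.
Path 2: D → W ← R ← U → S
  W is a collider and W is conditioned on, which opens it; R is a chain and R is not conditioned on; U is a fork and U is not conditioned on — no node blocks this path, so it is active.
Path 3: D → W ← A → S
  A is a fork here and A is conditioned on, so the path is blocked at A.
Path 4: D → W ← U → S
  W is a collider and W is conditioned on, which opens it; U is a fork and U is not conditioned on — no node blocks this path, so it is active.
Since the path D → W ← R ← U → S is active, D and S are not d-separated given {A, W}.

No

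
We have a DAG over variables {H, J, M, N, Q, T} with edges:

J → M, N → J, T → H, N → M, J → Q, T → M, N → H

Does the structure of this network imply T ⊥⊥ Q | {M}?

No

We examine all 4 paths between T and Q:
  1. T → H ← N → J → Q — H:collider[blocks]; N:fork[open]; J:chain[open] ⇒ blocked
  2. T → H ← N → M ← J → Q — H:collider[blocks]; N:fork[open]; M:collider[open]; J:fork[open] ⇒ blocked
  3. T → M ← J → Q — M:collider[open]; J:fork[open] ⇒ active
  4. T → M ← N → J → Q — M:collider[open]; N:fork[open]; J:chain[open] ⇒ active
At least one path is unblocked, so d-separation fails.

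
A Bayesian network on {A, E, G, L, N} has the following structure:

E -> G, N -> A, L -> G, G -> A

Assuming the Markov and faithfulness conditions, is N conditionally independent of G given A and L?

No

There is one path between N and G:
Path 1: N → A ← G
  A is a collider and A is conditioned on, which opens it — no node blocks this path, so it is active.
At least one path is unblocked, so d-separation fails.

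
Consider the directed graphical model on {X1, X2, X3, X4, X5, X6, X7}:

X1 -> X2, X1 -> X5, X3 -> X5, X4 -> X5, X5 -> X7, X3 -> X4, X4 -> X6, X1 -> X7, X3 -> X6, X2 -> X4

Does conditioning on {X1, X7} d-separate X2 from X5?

No

We examine all 5 paths between X2 and X5:
Path 1: X2 → X4 ← X3 → X5
  X4 is a collider and its descendant X7 is conditioned on, which opens it; X3 is a fork and X3 is not conditioned on — no node blocks this path, so it is active.
Path 2: X2 → X4 → X5
  X4 is a chain and X4 is not conditioned on — no node blocks this path, so it is active.
Path 3: X2 → X4 → X6 ← X3 → X5
  X6 is a collider here and neither X6 nor any of its descendants is conditioned on, so the collider stays closed — the path is blocked at X6.
Path 4: X2 ← X1 → X5
  X1 is a fork here and X1 is conditioned on, so the path is blocked at X1.
Path 5: X2 ← X1 → X7 ← X5
  X1 is a fork here and X1 is conditioned on, so the path is blocked at X1.
Since the path X2 → X4 ← X3 → X5 is active, X2 and X5 are not d-separated given {X1, X7}.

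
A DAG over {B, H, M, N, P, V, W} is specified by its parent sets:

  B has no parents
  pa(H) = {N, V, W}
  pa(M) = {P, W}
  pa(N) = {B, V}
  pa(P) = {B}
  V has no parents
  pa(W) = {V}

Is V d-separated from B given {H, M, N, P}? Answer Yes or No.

We examine all 6 paths between V and B:
Path 1: V → H ← N ← B
  N is a chain here and N is conditioned on, so the path is blocked at N.
Path 2: V → H ← W → M ← P ← B
  P is a chain here and P is conditioned on, so the path is blocked at P.
Path 3: V → N → H ← W → M ← P ← B
  N is a chain here and N is conditioned on, so the path is blocked at N.
Path 4: V → N ← B
  N is a collider and N is conditioned on, which opens it — no node blocks this path, so it is active.
Path 5: V → W → H ← N ← B
  N is a chain here and N is conditioned on, so the path is blocked at N.
Path 6: V → W → M ← P ← B
  P is a chain here and P is conditioned on, so the path is blocked at P.
Because an active path exists, V and B are not d-separated.

No — V and B are not d-separated given {H, M, N, P}.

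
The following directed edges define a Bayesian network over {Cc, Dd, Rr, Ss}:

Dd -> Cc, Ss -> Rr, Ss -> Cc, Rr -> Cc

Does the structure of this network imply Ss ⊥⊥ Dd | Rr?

Yes — Ss and Dd are d-separated given {Rr}.

There are 2 undirected paths between Ss and Dd; checking each against the conditioning set {Rr}:
Path 1: Ss → Cc ← Dd
  Cc is a collider here and neither Cc nor any of its descendants is conditioned on, so the collider stays closed — the path is blocked at Cc.
Path 2: Ss → Rr → Cc ← Dd
  Rr is a chain here and Rr is conditioned on, so the path is blocked at Rr.
Since every path is blocked, d-separation holds.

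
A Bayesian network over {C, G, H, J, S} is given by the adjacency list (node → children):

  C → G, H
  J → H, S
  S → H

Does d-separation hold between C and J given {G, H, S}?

Enumerating the 2 paths from C to J and testing each for blocking by {G, H, S}:
Path 1: C → H ← S ← J
  S is a chain here and S is conditioned on, so the path is blocked at S.
Path 2: C → H ← J
  H is a collider and H is conditioned on, which opens it — no node blocks this path, so it is active.
Since the path C → H ← J is active, C and J are not d-separated given {G, H, S}.

No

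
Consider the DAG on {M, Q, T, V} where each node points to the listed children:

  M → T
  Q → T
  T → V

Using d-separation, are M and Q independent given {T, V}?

There is one path between M and Q:
  1. M → T ← Q — T:collider[open] ⇒ active
Because an active path exists, M and Q are not d-separated.

No — M and Q are not d-separated given {T, V}.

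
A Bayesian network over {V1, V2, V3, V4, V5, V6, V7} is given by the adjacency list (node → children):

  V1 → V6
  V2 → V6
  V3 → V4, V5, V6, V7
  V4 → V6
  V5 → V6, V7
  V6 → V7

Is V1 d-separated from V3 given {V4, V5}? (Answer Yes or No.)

There are 6 undirected paths between V1 and V3; checking each against the conditioning set {V4, V5}:
Path 1: V1 → V6 ← V3
  V6 is a collider here and neither V6 nor any of its descendants is conditioned on, so the collider stays closed — the path is blocked at V6.
Path 2: V1 → V6 ← V5 ← V3
  V6 is a collider here and neither V6 nor any of its descendants is conditioned on, so the collider stays closed — the path is blocked at V6.
Path 3: V1 → V6 ← V5 → V7 ← V3
  V6 is a collider here and neither V6 nor any of its descendants is conditioned on, so the collider stays closed — the path is blocked at V6.
Path 4: V1 → V6 → V7 ← V3
  V7 is a collider here and neither V7 nor any of its descendants is conditioned on, so the collider stays closed — the path is blocked at V7.
Path 5: V1 → V6 → V7 ← V5 ← V3
  V7 is a collider here and neither V7 nor any of its descendants is conditioned on, so the collider stays closed — the path is blocked at V7.
Path 6: V1 → V6 ← V4 ← V3
  V6 is a collider here and neither V6 nor any of its descendants is conditioned on, so the collider stays closed — the path is blocked at V6.
All paths are blocked; V1 ⊥ V3 | {V4, V5} holds.

Yes — V1 and V3 are d-separated given {V4, V5}.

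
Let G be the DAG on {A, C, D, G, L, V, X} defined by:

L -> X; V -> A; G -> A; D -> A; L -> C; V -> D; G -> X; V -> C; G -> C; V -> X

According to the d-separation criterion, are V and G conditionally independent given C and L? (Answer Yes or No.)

We examine all 6 paths between V and G:
Path 1: V → C ← L → X ← G
  L is a fork here and L is conditioned on, so the path is blocked at L.
Path 2: V → C ← G
  C is a collider and C is conditioned on, which opens it — no node blocks this path, so it is active.
Path 3: V → D → A ← G
  A is a collider here and neither A nor any of its descendants is conditioned on, so the collider stays closed — the path is blocked at A.
Path 4: V → X ← L → C ← G
  X is a collider here and neither X nor any of its descendants is conditioned on, so the collider stays closed — the path is blocked at X.
Path 5: V → X ← G
  X is a collider here and neither X nor any of its descendants is conditioned on, so the collider stays closed — the path is blocked at X.
Path 6: V → A ← G
  A is a collider here and neither A nor any of its descendants is conditioned on, so the collider stays closed — the path is blocked at A.
At least one path is unblocked, so d-separation fails.

No — V and G are not d-separated given {C, L}.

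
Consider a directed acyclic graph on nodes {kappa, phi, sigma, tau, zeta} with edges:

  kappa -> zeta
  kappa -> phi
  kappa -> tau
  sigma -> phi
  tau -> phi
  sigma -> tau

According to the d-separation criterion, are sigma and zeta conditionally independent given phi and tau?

No — sigma and zeta are not d-separated given {phi, tau}.

We examine all 4 paths between sigma and zeta:
Path 1: sigma → tau ← kappa → zeta
  tau is a collider and tau is conditioned on, which opens it; kappa is a fork and kappa is not conditioned on — no node blocks this path, so it is active.
Path 2: sigma → tau → phi ← kappa → zeta
  tau is a chain here and tau is conditioned on, so the path is blocked at tau.
Path 3: sigma → phi ← kappa → zeta
  phi is a collider and phi is conditioned on, which opens it; kappa is a fork and kappa is not conditioned on — no node blocks this path, so it is active.
Path 4: sigma → phi ← tau ← kappa → zeta
  tau is a chain here and tau is conditioned on, so the path is blocked at tau.
Because an active path exists, sigma and zeta are not d-separated.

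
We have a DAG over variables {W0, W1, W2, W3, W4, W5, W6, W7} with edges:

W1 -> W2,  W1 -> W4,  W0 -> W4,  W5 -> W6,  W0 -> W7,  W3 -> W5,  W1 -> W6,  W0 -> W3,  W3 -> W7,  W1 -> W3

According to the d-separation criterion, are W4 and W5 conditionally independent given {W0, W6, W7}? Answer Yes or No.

No

6 paths connect W4 and W5; each must be blocked for d-separation to hold:
  1. W4 ← W0 → W3 ← W1 → W6 ← W5 — W0:fork[blocks]; W3:collider[open]; W1:fork[open]; W6:collider[open] ⇒ blocked
  2. W4 ← W0 → W3 → W5 — W0:fork[blocks]; W3:chain[open] ⇒ blocked
  3. W4 ← W0 → W7 ← W3 ← W1 → W6 ← W5 — W0:fork[blocks]; W7:collider[open]; W3:chain[open]; W1:fork[open]; W6:collider[open] ⇒ blocked
  4. W4 ← W0 → W7 ← W3 → W5 — W0:fork[blocks]; W7:collider[open]; W3:fork[open] ⇒ blocked
  5. W4 ← W1 → W6 ← W5 — W1:fork[open]; W6:collider[open] ⇒ active
  6. W4 ← W1 → W3 → W5 — W1:fork[open]; W3:chain[open] ⇒ active
At least one path is unblocked, so d-separation fails.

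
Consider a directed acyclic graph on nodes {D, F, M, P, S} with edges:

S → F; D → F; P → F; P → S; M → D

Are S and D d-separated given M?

We examine all 2 paths between S and D:
Path 1: S → F ← D
  F is a collider here and neither F nor any of its descendants is conditioned on, so the collider stays closed — the path is blocked at F.
Path 2: S ← P → F ← D
  F is a collider here and neither F nor any of its descendants is conditioned on, so the collider stays closed — the path is blocked at F.
Since every path is blocked, d-separation holds.

Yes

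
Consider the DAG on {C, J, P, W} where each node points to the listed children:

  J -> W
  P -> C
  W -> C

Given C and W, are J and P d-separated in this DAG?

Yes — J and P are d-separated given {C, W}.

Only one path connects J and P:
  1. J → W → C ← P — W:chain[blocks]; C:collider[open] ⇒ blocked
All paths are blocked; J ⊥ P | {C, W} holds.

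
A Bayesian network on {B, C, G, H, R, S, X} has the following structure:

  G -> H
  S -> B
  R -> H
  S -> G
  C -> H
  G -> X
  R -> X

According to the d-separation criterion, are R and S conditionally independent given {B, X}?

No — R and S are not d-separated given {B, X}.

There are 2 undirected paths between R and S; checking each against the conditioning set {B, X}:
Path 1: R → X ← G ← S
  X is a collider and X is conditioned on, which opens it; G is a chain and G is not conditioned on — no node blocks this path, so it is active.
Path 2: R → H ← G ← S
  H is a collider here and neither H nor any of its descendants is conditioned on, so the collider stays closed — the path is blocked at H.
Since the path R → X ← G ← S is active, R and S are not d-separated given {B, X}.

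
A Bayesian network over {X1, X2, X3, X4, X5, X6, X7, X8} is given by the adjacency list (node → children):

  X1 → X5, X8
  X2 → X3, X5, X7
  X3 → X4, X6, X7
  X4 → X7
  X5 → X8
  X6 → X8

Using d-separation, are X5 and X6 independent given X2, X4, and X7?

There are 5 undirected paths between X5 and X6; checking each against the conditioning set {X2, X4, X7}:
Path 1: X5 ← X1 → X8 ← X6
  X8 is a collider here and neither X8 nor any of its descendants is conditioned on, so the collider stays closed — the path is blocked at X8.
Path 2: X5 → X8 ← X6
  X8 is a collider here and neither X8 nor any of its descendants is conditioned on, so the collider stays closed — the path is blocked at X8.
Path 3: X5 ← X2 → X7 ← X4 ← X3 → X6
  X2 is a fork here and X2 is conditioned on, so the path is blocked at X2.
Path 4: X5 ← X2 → X7 ← X3 → X6
  X2 is a fork here and X2 is conditioned on, so the path is blocked at X2.
Path 5: X5 ← X2 → X3 → X6
  X2 is a fork here and X2 is conditioned on, so the path is blocked at X2.
Every path is blocked, so X5 and X6 are d-separated given {X2, X4, X7}.

Yes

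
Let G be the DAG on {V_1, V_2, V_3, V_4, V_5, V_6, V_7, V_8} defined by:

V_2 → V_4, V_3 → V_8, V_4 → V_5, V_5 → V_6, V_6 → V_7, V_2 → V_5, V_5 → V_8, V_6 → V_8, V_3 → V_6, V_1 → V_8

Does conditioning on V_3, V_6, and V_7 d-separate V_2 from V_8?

No — V_2 and V_8 are not d-separated given {V_3, V_6, V_7}.

There are 6 undirected paths between V_2 and V_8; checking each against the conditioning set {V_3, V_6, V_7}:
  1. V_2 → V_5 → V_8 — V_5:chain[open] ⇒ active
  2. V_2 → V_5 → V_6 → V_8 — V_5:chain[open]; V_6:chain[blocks] ⇒ blocked
  3. V_2 → V_5 → V_6 ← V_3 → V_8 — V_5:chain[open]; V_6:collider[open]; V_3:fork[blocks] ⇒ blocked
  4. V_2 → V_4 → V_5 → V_8 — V_4:chain[open]; V_5:chain[open] ⇒ active
  5. V_2 → V_4 → V_5 → V_6 → V_8 — V_4:chain[open]; V_5:chain[open]; V_6:chain[blocks] ⇒ blocked
  6. V_2 → V_4 → V_5 → V_6 ← V_3 → V_8 — V_4:chain[open]; V_5:chain[open]; V_6:collider[open]; V_3:fork[blocks] ⇒ blocked
Because an active path exists, V_2 and V_8 are not d-separated.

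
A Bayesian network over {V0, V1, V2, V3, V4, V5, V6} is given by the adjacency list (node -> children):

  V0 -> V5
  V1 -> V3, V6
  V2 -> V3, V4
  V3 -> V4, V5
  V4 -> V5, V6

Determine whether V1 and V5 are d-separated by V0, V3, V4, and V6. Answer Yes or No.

Yes

6 paths connect V1 and V5; each must be blocked for d-separation to hold:
Path 1: V1 → V3 → V5
  V3 is a chain here and V3 is conditioned on, so the path is blocked at V3.
Path 2: V1 → V3 → V4 → V5
  V3 is a chain here and V3 is conditioned on, so the path is blocked at V3.
Path 3: V1 → V3 ← V2 → V4 → V5
  V4 is a chain here and V4 is conditioned on, so the path is blocked at V4.
Path 4: V1 → V6 ← V4 ← V3 → V5
  V4 is a chain here and V4 is conditioned on, so the path is blocked at V4.
Path 5: V1 → V6 ← V4 → V5
  V4 is a fork here and V4 is conditioned on, so the path is blocked at V4.
Path 6: V1 → V6 ← V4 ← V2 → V3 → V5
  V4 is a chain here and V4 is conditioned on, so the path is blocked at V4.
Every path is blocked, so V1 and V5 are d-separated given {V0, V3, V4, V6}.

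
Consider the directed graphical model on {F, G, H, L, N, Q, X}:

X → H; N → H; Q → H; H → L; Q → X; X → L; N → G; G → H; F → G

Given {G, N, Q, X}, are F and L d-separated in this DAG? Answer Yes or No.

Yes

Enumerating the 6 paths from F to L and testing each for blocking by {G, N, Q, X}:
Path 1: F → G ← N → H ← Q → X → L
  N is a fork here and N is conditioned on, so the path is blocked at N.
Path 2: F → G ← N → H ← X → L
  N is a fork here and N is conditioned on, so the path is blocked at N.
Path 3: F → G ← N → H → L
  N is a fork here and N is conditioned on, so the path is blocked at N.
Path 4: F → G → H ← Q → X → L
  G is a chain here and G is conditioned on, so the path is blocked at G.
Path 5: F → G → H ← X → L
  G is a chain here and G is conditioned on, so the path is blocked at G.
Path 6: F → G → H → L
  G is a chain here and G is conditioned on, so the path is blocked at G.
Every path is blocked, so F and L are d-separated given {G, N, Q, X}.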